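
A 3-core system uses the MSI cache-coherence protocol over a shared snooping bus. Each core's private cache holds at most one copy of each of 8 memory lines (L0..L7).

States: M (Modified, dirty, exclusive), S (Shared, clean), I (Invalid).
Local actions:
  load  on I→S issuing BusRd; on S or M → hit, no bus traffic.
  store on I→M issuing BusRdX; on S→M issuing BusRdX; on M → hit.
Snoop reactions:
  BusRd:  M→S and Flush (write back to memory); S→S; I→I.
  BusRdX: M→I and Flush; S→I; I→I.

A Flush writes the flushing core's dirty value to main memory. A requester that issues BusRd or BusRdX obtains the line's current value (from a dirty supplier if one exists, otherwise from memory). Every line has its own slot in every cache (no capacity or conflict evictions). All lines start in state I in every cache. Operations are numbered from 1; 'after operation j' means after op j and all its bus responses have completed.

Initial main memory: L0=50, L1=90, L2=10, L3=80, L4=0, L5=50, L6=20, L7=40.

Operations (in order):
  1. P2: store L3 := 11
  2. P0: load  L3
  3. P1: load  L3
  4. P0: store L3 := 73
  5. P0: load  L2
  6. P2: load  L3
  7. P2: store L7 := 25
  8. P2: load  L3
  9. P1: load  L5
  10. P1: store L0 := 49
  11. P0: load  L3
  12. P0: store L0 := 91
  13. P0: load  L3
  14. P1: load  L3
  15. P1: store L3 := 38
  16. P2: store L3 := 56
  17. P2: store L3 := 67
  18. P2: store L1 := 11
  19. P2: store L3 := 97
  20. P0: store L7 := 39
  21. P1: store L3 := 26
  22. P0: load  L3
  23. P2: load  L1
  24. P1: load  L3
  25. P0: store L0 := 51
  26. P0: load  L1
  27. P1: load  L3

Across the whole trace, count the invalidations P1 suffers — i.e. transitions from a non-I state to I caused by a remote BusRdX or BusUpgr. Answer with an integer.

1. P2: store L3 := 11  bus=[BusRdX]  L3: P0=I P1=I P2=M  mem[L3]=80
2. P0: load  L3  bus=[BusRd,Flush]  L3: P0=S P1=I P2=S  mem[L3]=11
3. P1: load  L3  bus=[BusRd]  L3: P0=S P1=S P2=S  mem[L3]=11
4. P0: store L3 := 73  bus=[BusRdX]  L3: P0=M P1=I P2=I  mem[L3]=11
5. P0: load  L2  bus=[BusRd]  L2: P0=S P1=I P2=I  mem[L2]=10
6. P2: load  L3  bus=[BusRd,Flush]  L3: P0=S P1=I P2=S  mem[L3]=73
7. P2: store L7 := 25  bus=[BusRdX]  L7: P0=I P1=I P2=M  mem[L7]=40
8. P2: load  L3  bus=[-]  L3: P0=S P1=I P2=S  mem[L3]=73
9. P1: load  L5  bus=[BusRd]  L5: P0=I P1=S P2=I  mem[L5]=50
10. P1: store L0 := 49  bus=[BusRdX]  L0: P0=I P1=M P2=I  mem[L0]=50
11. P0: load  L3  bus=[-]  L3: P0=S P1=I P2=S  mem[L3]=73
12. P0: store L0 := 91  bus=[BusRdX,Flush]  L0: P0=M P1=I P2=I  mem[L0]=49
13. P0: load  L3  bus=[-]  L3: P0=S P1=I P2=S  mem[L3]=73
14. P1: load  L3  bus=[BusRd]  L3: P0=S P1=S P2=S  mem[L3]=73
15. P1: store L3 := 38  bus=[BusRdX]  L3: P0=I P1=M P2=I  mem[L3]=73
16. P2: store L3 := 56  bus=[BusRdX,Flush]  L3: P0=I P1=I P2=M  mem[L3]=38
17. P2: store L3 := 67  bus=[-]  L3: P0=I P1=I P2=M  mem[L3]=38
18. P2: store L1 := 11  bus=[BusRdX]  L1: P0=I P1=I P2=M  mem[L1]=90
19. P2: store L3 := 97  bus=[-]  L3: P0=I P1=I P2=M  mem[L3]=38
20. P0: store L7 := 39  bus=[BusRdX,Flush]  L7: P0=M P1=I P2=I  mem[L7]=25
21. P1: store L3 := 26  bus=[BusRdX,Flush]  L3: P0=I P1=M P2=I  mem[L3]=97
22. P0: load  L3  bus=[BusRd,Flush]  L3: P0=S P1=S P2=I  mem[L3]=26
23. P2: load  L1  bus=[-]  L1: P0=I P1=I P2=M  mem[L1]=90
24. P1: load  L3  bus=[-]  L3: P0=S P1=S P2=I  mem[L3]=26
25. P0: store L0 := 51  bus=[-]  L0: P0=M P1=I P2=I  mem[L0]=49
26. P0: load  L1  bus=[BusRd,Flush]  L1: P0=S P1=I P2=S  mem[L1]=11
27. P1: load  L3  bus=[-]  L3: P0=S P1=S P2=I  mem[L3]=26

invalidations = 3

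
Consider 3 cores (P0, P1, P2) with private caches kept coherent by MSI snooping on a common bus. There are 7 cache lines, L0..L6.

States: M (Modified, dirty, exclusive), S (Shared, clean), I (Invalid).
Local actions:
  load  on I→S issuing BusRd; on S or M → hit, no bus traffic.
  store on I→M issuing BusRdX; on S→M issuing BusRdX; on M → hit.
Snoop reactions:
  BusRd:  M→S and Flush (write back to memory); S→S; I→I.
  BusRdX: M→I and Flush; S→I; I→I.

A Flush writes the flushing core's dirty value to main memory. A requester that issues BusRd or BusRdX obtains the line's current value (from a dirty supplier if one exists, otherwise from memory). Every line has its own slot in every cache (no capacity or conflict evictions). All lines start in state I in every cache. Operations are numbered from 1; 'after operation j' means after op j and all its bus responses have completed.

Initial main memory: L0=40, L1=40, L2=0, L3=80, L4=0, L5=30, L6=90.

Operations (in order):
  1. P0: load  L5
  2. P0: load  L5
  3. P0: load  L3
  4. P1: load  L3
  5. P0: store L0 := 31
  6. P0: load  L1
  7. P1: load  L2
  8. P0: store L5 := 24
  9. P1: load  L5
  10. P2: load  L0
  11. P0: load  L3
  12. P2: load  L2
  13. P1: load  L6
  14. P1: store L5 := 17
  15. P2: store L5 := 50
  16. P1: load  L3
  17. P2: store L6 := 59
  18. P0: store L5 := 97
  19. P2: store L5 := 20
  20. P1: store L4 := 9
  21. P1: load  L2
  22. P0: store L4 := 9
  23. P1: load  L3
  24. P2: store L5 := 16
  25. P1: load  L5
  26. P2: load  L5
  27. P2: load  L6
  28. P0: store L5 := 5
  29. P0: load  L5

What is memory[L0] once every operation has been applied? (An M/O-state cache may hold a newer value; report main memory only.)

1. P0: load  L5  bus=[BusRd]  L5: P0=S P1=I P2=I  mem[L5]=30
2. P0: load  L5  bus=[-]  L5: P0=S P1=I P2=I  mem[L5]=30
3. P0: load  L3  bus=[BusRd]  L3: P0=S P1=I P2=I  mem[L3]=80
4. P1: load  L3  bus=[BusRd]  L3: P0=S P1=S P2=I  mem[L3]=80
5. P0: store L0 := 31  bus=[BusRdX]  L0: P0=M P1=I P2=I  mem[L0]=40
6. P0: load  L1  bus=[BusRd]  L1: P0=S P1=I P2=I  mem[L1]=40
7. P1: load  L2  bus=[BusRd]  L2: P0=I P1=S P2=I  mem[L2]=0
8. P0: store L5 := 24  bus=[BusRdX]  L5: P0=M P1=I P2=I  mem[L5]=30
9. P1: load  L5  bus=[BusRd,Flush]  L5: P0=S P1=S P2=I  mem[L5]=24
10. P2: load  L0  bus=[BusRd,Flush]  L0: P0=S P1=I P2=S  mem[L0]=31
11. P0: load  L3  bus=[-]  L3: P0=S P1=S P2=I  mem[L3]=80
12. P2: load  L2  bus=[BusRd]  L2: P0=I P1=S P2=S  mem[L2]=0
13. P1: load  L6  bus=[BusRd]  L6: P0=I P1=S P2=I  mem[L6]=90
14. P1: store L5 := 17  bus=[BusRdX]  L5: P0=I P1=M P2=I  mem[L5]=24
15. P2: store L5 := 50  bus=[BusRdX,Flush]  L5: P0=I P1=I P2=M  mem[L5]=17
16. P1: load  L3  bus=[-]  L3: P0=S P1=S P2=I  mem[L3]=80
17. P2: store L6 := 59  bus=[BusRdX]  L6: P0=I P1=I P2=M  mem[L6]=90
18. P0: store L5 := 97  bus=[BusRdX,Flush]  L5: P0=M P1=I P2=I  mem[L5]=50
19. P2: store L5 := 20  bus=[BusRdX,Flush]  L5: P0=I P1=I P2=M  mem[L5]=97
20. P1: store L4 := 9  bus=[BusRdX]  L4: P0=I P1=M P2=I  mem[L4]=0
21. P1: load  L2  bus=[-]  L2: P0=I P1=S P2=S  mem[L2]=0
22. P0: store L4 := 9  bus=[BusRdX,Flush]  L4: P0=M P1=I P2=I  mem[L4]=9
23. P1: load  L3  bus=[-]  L3: P0=S P1=S P2=I  mem[L3]=80
24. P2: store L5 := 16  bus=[-]  L5: P0=I P1=I P2=M  mem[L5]=97
25. P1: load  L5  bus=[BusRd,Flush]  L5: P0=I P1=S P2=S  mem[L5]=16
26. P2: load  L5  bus=[-]  L5: P0=I P1=S P2=S  mem[L5]=16
27. P2: load  L6  bus=[-]  L6: P0=I P1=I P2=M  mem[L6]=90
28. P0: store L5 := 5  bus=[BusRdX]  L5: P0=M P1=I P2=I  mem[L5]=16
29. P0: load  L5  bus=[-]  L5: P0=M P1=I P2=I  mem[L5]=16

memory[L0] = 31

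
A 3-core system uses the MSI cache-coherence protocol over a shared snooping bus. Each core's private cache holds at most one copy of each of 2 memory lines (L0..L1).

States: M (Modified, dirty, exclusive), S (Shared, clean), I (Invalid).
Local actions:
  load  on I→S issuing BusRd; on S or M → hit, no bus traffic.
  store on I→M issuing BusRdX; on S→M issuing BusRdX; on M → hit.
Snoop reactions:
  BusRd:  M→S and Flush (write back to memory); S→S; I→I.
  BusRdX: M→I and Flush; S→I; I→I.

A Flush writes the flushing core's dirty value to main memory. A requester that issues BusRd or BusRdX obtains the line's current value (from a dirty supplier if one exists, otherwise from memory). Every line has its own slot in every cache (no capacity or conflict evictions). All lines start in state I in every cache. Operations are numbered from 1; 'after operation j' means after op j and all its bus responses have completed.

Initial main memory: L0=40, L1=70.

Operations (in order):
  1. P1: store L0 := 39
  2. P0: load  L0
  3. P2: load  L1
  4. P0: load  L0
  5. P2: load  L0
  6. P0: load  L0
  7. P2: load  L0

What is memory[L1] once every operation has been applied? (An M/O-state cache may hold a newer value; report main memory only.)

1. P1: store L0 := 39  bus=[BusRdX]  L0: P0=I P1=M P2=I  mem[L0]=40
2. P0: load  L0  bus=[BusRd,Flush]  L0: P0=S P1=S P2=I  mem[L0]=39
3. P2: load  L1  bus=[BusRd]  L1: P0=I P1=I P2=S  mem[L1]=70
4. P0: load  L0  bus=[-]  L0: P0=S P1=S P2=I  mem[L0]=39
5. P2: load  L0  bus=[BusRd]  L0: P0=S P1=S P2=S  mem[L0]=39
6. P0: load  L0  bus=[-]  L0: P0=S P1=S P2=S  mem[L0]=39
7. P2: load  L0  bus=[-]  L0: P0=S P1=S P2=S  mem[L0]=39

memory[L1] = 70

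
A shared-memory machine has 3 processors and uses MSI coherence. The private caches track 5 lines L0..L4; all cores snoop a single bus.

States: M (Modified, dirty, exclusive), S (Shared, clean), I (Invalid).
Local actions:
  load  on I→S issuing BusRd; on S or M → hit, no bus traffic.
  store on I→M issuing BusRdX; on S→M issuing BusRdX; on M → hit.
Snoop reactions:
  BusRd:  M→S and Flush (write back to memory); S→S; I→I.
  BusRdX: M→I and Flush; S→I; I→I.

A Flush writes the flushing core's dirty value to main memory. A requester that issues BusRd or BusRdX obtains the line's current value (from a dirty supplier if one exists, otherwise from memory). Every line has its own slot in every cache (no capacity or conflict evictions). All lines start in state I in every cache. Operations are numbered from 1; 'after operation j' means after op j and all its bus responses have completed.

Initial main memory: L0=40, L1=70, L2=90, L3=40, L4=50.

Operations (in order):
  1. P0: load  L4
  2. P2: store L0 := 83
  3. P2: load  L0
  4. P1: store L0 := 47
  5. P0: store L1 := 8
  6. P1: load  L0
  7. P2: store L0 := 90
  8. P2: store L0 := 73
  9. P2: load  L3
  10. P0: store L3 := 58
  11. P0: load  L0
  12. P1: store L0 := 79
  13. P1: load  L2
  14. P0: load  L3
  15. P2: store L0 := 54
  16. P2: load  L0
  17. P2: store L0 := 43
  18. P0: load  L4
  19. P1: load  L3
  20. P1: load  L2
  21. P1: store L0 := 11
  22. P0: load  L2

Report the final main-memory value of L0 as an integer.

  op1 P0: load  L4 → S/I/I on L4; bus BusRd; mem=50
  op2 P2: store L0 := 83 → I/I/M on L0; bus BusRdX; mem=40
  op3 P2: load  L0 → I/I/M on L0; bus (none); mem=40
  op4 P1: store L0 := 47 → I/M/I on L0; bus BusRdX Flush; mem=83
  op5 P0: store L1 := 8 → M/I/I on L1; bus BusRdX; mem=70
  op6 P1: load  L0 → I/M/I on L0; bus (none); mem=83
  op7 P2: store L0 := 90 → I/I/M on L0; bus BusRdX Flush; mem=47
  op8 P2: store L0 := 73 → I/I/M on L0; bus (none); mem=47
  op9 P2: load  L3 → I/I/S on L3; bus BusRd; mem=40
  op10 P0: store L3 := 58 → M/I/I on L3; bus BusRdX; mem=40
  op11 P0: load  L0 → S/I/S on L0; bus BusRd Flush; mem=73
  op12 P1: store L0 := 79 → I/M/I on L0; bus BusRdX; mem=73
  op13 P1: load  L2 → I/S/I on L2; bus BusRd; mem=90
  op14 P0: load  L3 → M/I/I on L3; bus (none); mem=40
  op15 P2: store L0 := 54 → I/I/M on L0; bus BusRdX Flush; mem=79
  op16 P2: load  L0 → I/I/M on L0; bus (none); mem=79
  op17 P2: store L0 := 43 → I/I/M on L0; bus (none); mem=79
  op18 P0: load  L4 → S/I/I on L4; bus (none); mem=50
  op19 P1: load  L3 → S/S/I on L3; bus BusRd Flush; mem=58
  op20 P1: load  L2 → I/S/I on L2; bus (none); mem=90
  op21 P1: store L0 := 11 → I/M/I on L0; bus BusRdX Flush; mem=43
  op22 P0: load  L2 → S/S/I on L2; bus BusRd; mem=90

memory[L0] = 43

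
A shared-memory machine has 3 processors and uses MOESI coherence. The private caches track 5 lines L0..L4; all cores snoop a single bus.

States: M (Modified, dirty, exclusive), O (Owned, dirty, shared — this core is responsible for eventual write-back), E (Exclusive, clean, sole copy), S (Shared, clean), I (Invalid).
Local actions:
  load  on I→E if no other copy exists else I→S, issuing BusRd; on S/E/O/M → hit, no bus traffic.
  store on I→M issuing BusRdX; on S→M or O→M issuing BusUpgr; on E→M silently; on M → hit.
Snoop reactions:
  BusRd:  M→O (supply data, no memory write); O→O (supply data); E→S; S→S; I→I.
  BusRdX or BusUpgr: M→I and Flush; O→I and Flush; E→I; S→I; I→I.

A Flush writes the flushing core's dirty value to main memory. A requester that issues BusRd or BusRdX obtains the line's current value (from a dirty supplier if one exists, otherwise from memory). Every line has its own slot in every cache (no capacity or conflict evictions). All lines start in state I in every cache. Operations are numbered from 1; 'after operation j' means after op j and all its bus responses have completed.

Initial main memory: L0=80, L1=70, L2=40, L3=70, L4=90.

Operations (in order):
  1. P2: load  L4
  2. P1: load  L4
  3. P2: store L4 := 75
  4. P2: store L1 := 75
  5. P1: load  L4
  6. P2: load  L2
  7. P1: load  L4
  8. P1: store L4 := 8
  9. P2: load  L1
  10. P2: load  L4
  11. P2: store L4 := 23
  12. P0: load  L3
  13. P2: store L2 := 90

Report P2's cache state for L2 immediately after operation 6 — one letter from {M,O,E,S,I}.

[1] P2: load  L4 | P0:I, P1:I, P2:E(90) | bus: BusRd
[2] P1: load  L4 | P0:I, P1:S(90), P2:S(90) | bus: BusRd
[3] P2: store L4 := 75 | P0:I, P1:I, P2:M(75) | bus: BusUpgr
[4] P2: store L1 := 75 | P0:I, P1:I, P2:M(75) | bus: BusRdX
[5] P1: load  L4 | P0:I, P1:S(75), P2:O(75) | bus: BusRd
[6] P2: load  L2 | P0:I, P1:I, P2:E(40) | bus: BusRd
[7] P1: load  L4 | P0:I, P1:S(75), P2:O(75) | bus: none
[8] P1: store L4 := 8 | P0:I, P1:M(8), P2:I | bus: BusUpgr,Flush
[9] P2: load  L1 | P0:I, P1:I, P2:M(75) | bus: none
[10] P2: load  L4 | P0:I, P1:O(8), P2:S(8) | bus: BusRd
[11] P2: store L4 := 23 | P0:I, P1:I, P2:M(23) | bus: BusUpgr,Flush
[12] P0: load  L3 | P0:E(70), P1:I, P2:I | bus: BusRd
[13] P2: store L2 := 90 | P0:I, P1:I, P2:M(90) | bus: none

state = E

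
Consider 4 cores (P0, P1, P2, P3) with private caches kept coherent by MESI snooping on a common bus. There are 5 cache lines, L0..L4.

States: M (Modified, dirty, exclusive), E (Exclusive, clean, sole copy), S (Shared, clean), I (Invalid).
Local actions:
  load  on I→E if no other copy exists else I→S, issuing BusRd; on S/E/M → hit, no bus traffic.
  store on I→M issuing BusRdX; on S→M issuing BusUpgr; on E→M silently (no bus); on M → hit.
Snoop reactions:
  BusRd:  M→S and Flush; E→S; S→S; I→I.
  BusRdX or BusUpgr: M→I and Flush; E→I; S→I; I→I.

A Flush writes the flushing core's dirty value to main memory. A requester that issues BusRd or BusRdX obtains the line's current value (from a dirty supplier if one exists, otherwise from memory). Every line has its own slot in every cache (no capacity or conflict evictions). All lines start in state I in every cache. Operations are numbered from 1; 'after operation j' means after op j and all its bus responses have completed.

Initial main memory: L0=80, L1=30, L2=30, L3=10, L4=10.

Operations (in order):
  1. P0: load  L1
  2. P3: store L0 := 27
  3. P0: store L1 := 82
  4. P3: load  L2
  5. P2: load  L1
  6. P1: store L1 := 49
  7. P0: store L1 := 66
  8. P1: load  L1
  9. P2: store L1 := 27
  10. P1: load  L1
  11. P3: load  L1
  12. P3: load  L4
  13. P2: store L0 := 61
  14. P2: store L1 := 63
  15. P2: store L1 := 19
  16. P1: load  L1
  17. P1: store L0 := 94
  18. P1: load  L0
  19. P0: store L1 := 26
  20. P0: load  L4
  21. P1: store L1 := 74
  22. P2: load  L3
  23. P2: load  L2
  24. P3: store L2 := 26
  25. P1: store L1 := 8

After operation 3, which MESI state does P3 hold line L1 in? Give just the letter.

1. P0: load  L1  bus=[BusRd]  L1: P0=E P1=I P2=I P3=I  mem[L1]=30
2. P3: store L0 := 27  bus=[BusRdX]  L0: P0=I P1=I P2=I P3=M  mem[L0]=80
3. P0: store L1 := 82  bus=[-]  L1: P0=M P1=I P2=I P3=I  mem[L1]=30
4. P3: load  L2  bus=[BusRd]  L2: P0=I P1=I P2=I P3=E  mem[L2]=30
5. P2: load  L1  bus=[BusRd,Flush]  L1: P0=S P1=I P2=S P3=I  mem[L1]=82
6. P1: store L1 := 49  bus=[BusRdX]  L1: P0=I P1=M P2=I P3=I  mem[L1]=82
7. P0: store L1 := 66  bus=[BusRdX,Flush]  L1: P0=M P1=I P2=I P3=I  mem[L1]=49
8. P1: load  L1  bus=[BusRd,Flush]  L1: P0=S P1=S P2=I P3=I  mem[L1]=66
9. P2: store L1 := 27  bus=[BusRdX]  L1: P0=I P1=I P2=M P3=I  mem[L1]=66
10. P1: load  L1  bus=[BusRd,Flush]  L1: P0=I P1=S P2=S P3=I  mem[L1]=27
11. P3: load  L1  bus=[BusRd]  L1: P0=I P1=S P2=S P3=S  mem[L1]=27
12. P3: load  L4  bus=[BusRd]  L4: P0=I P1=I P2=I P3=E  mem[L4]=10
13. P2: store L0 := 61  bus=[BusRdX,Flush]  L0: P0=I P1=I P2=M P3=I  mem[L0]=27
14. P2: store L1 := 63  bus=[BusUpgr]  L1: P0=I P1=I P2=M P3=I  mem[L1]=27
15. P2: store L1 := 19  bus=[-]  L1: P0=I P1=I P2=M P3=I  mem[L1]=27
16. P1: load  L1  bus=[BusRd,Flush]  L1: P0=I P1=S P2=S P3=I  mem[L1]=19
17. P1: store L0 := 94  bus=[BusRdX,Flush]  L0: P0=I P1=M P2=I P3=I  mem[L0]=61
18. P1: load  L0  bus=[-]  L0: P0=I P1=M P2=I P3=I  mem[L0]=61
19. P0: store L1 := 26  bus=[BusRdX]  L1: P0=M P1=I P2=I P3=I  mem[L1]=19
20. P0: load  L4  bus=[BusRd]  L4: P0=S P1=I P2=I P3=S  mem[L4]=10
21. P1: store L1 := 74  bus=[BusRdX,Flush]  L1: P0=I P1=M P2=I P3=I  mem[L1]=26
22. P2: load  L3  bus=[BusRd]  L3: P0=I P1=I P2=E P3=I  mem[L3]=10
23. P2: load  L2  bus=[BusRd]  L2: P0=I P1=I P2=S P3=S  mem[L2]=30
24. P3: store L2 := 26  bus=[BusUpgr]  L2: P0=I P1=I P2=I P3=M  mem[L2]=30
25. P1: store L1 := 8  bus=[-]  L1: P0=I P1=M P2=I P3=I  mem[L1]=26

state = I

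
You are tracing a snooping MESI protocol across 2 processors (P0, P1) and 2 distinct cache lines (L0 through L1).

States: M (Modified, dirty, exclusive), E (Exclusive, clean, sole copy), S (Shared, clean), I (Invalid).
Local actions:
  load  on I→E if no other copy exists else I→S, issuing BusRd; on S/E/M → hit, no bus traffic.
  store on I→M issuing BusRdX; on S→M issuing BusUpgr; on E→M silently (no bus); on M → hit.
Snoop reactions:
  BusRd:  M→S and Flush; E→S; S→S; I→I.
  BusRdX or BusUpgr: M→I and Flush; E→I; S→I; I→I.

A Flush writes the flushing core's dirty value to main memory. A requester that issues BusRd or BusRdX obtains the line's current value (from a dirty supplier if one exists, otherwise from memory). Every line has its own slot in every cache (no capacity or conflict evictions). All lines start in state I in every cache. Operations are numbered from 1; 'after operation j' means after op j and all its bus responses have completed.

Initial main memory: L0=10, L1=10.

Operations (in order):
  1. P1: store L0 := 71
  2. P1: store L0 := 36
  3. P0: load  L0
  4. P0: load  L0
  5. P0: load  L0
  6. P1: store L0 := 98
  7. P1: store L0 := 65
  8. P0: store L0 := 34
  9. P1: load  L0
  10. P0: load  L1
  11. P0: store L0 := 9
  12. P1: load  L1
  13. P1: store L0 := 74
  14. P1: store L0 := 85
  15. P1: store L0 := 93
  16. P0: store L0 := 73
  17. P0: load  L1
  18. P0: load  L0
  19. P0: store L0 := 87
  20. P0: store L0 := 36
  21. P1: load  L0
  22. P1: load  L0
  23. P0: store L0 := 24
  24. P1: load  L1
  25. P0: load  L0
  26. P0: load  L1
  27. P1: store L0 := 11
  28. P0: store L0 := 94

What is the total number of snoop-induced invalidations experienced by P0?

[1] P1: store L0 := 71 | P0:I, P1:M(71) | bus: BusRdX
[2] P1: store L0 := 36 | P0:I, P1:M(36) | bus: none
[3] P0: load  L0 | P0:S(36), P1:S(36) | bus: BusRd,Flush
[4] P0: load  L0 | P0:S(36), P1:S(36) | bus: none
[5] P0: load  L0 | P0:S(36), P1:S(36) | bus: none
[6] P1: store L0 := 98 | P0:I, P1:M(98) | bus: BusUpgr
[7] P1: store L0 := 65 | P0:I, P1:M(65) | bus: none
[8] P0: store L0 := 34 | P0:M(34), P1:I | bus: BusRdX,Flush
[9] P1: load  L0 | P0:S(34), P1:S(34) | bus: BusRd,Flush
[10] P0: load  L1 | P0:E(10), P1:I | bus: BusRd
[11] P0: store L0 := 9 | P0:M(9), P1:I | bus: BusUpgr
[12] P1: load  L1 | P0:S(10), P1:S(10) | bus: BusRd
[13] P1: store L0 := 74 | P0:I, P1:M(74) | bus: BusRdX,Flush
[14] P1: store L0 := 85 | P0:I, P1:M(85) | bus: none
[15] P1: store L0 := 93 | P0:I, P1:M(93) | bus: none
[16] P0: store L0 := 73 | P0:M(73), P1:I | bus: BusRdX,Flush
[17] P0: load  L1 | P0:S(10), P1:S(10) | bus: none
[18] P0: load  L0 | P0:M(73), P1:I | bus: none
[19] P0: store L0 := 87 | P0:M(87), P1:I | bus: none
[20] P0: store L0 := 36 | P0:M(36), P1:I | bus: none
[21] P1: load  L0 | P0:S(36), P1:S(36) | bus: BusRd,Flush
[22] P1: load  L0 | P0:S(36), P1:S(36) | bus: none
[23] P0: store L0 := 24 | P0:M(24), P1:I | bus: BusUpgr
[24] P1: load  L1 | P0:S(10), P1:S(10) | bus: none
[25] P0: load  L0 | P0:M(24), P1:I | bus: none
[26] P0: load  L1 | P0:S(10), P1:S(10) | bus: none
[27] P1: store L0 := 11 | P0:I, P1:M(11) | bus: BusRdX,Flush
[28] P0: store L0 := 94 | P0:M(94), P1:I | bus: BusRdX,Flush

invalidations = 3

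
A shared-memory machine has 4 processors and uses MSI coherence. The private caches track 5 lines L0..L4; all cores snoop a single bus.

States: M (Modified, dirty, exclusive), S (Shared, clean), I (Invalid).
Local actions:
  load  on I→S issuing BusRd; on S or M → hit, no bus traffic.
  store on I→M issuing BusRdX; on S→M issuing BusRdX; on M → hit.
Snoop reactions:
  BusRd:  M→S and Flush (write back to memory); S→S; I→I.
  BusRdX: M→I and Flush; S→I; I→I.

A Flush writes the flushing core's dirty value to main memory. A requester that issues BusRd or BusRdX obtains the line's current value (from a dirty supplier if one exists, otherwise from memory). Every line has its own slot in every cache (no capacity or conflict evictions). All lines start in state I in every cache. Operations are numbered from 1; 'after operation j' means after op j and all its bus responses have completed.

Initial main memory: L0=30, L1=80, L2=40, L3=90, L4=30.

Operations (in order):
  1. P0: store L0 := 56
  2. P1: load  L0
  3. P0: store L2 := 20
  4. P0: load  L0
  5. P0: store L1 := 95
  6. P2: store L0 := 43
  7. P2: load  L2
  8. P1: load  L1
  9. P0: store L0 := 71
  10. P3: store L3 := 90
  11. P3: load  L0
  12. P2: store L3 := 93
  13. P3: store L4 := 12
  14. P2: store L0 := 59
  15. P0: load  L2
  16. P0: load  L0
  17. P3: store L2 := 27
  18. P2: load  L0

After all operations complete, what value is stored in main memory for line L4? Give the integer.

1. P0: store L0 := 56  bus=[BusRdX]  L0: P0=M P1=I P2=I P3=I  mem[L0]=30
2. P1: load  L0  bus=[BusRd,Flush]  L0: P0=S P1=S P2=I P3=I  mem[L0]=56
3. P0: store L2 := 20  bus=[BusRdX]  L2: P0=M P1=I P2=I P3=I  mem[L2]=40
4. P0: load  L0  bus=[-]  L0: P0=S P1=S P2=I P3=I  mem[L0]=56
5. P0: store L1 := 95  bus=[BusRdX]  L1: P0=M P1=I P2=I P3=I  mem[L1]=80
6. P2: store L0 := 43  bus=[BusRdX]  L0: P0=I P1=I P2=M P3=I  mem[L0]=56
7. P2: load  L2  bus=[BusRd,Flush]  L2: P0=S P1=I P2=S P3=I  mem[L2]=20
8. P1: load  L1  bus=[BusRd,Flush]  L1: P0=S P1=S P2=I P3=I  mem[L1]=95
9. P0: store L0 := 71  bus=[BusRdX,Flush]  L0: P0=M P1=I P2=I P3=I  mem[L0]=43
10. P3: store L3 := 90  bus=[BusRdX]  L3: P0=I P1=I P2=I P3=M  mem[L3]=90
11. P3: load  L0  bus=[BusRd,Flush]  L0: P0=S P1=I P2=I P3=S  mem[L0]=71
12. P2: store L3 := 93  bus=[BusRdX,Flush]  L3: P0=I P1=I P2=M P3=I  mem[L3]=90
13. P3: store L4 := 12  bus=[BusRdX]  L4: P0=I P1=I P2=I P3=M  mem[L4]=30
14. P2: store L0 := 59  bus=[BusRdX]  L0: P0=I P1=I P2=M P3=I  mem[L0]=71
15. P0: load  L2  bus=[-]  L2: P0=S P1=I P2=S P3=I  mem[L2]=20
16. P0: load  L0  bus=[BusRd,Flush]  L0: P0=S P1=I P2=S P3=I  mem[L0]=59
17. P3: store L2 := 27  bus=[BusRdX]  L2: P0=I P1=I P2=I P3=M  mem[L2]=20
18. P2: load  L0  bus=[-]  L0: P0=S P1=I P2=S P3=I  mem[L0]=59

memory[L4] = 30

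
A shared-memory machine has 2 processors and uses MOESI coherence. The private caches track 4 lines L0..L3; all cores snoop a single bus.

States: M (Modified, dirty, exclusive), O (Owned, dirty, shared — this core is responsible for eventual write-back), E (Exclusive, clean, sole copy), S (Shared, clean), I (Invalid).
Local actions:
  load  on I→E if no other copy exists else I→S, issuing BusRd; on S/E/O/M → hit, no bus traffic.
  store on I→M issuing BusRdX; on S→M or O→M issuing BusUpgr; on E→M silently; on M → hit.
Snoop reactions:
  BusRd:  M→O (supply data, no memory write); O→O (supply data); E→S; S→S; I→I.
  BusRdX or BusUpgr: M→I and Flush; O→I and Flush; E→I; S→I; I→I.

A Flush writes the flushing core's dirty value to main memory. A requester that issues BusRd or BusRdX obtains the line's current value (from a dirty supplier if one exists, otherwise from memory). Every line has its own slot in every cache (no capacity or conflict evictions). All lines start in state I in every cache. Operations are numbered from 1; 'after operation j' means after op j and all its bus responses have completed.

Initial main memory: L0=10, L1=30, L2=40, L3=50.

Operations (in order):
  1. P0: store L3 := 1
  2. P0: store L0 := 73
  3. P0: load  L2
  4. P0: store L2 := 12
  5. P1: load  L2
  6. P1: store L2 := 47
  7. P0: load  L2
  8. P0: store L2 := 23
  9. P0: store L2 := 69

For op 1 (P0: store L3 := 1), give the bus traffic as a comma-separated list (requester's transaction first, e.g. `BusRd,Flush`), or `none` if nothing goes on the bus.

1. P0: store L3 := 1  bus=[BusRdX]  L3: P0=M P1=I  mem[L3]=50
2. P0: store L0 := 73  bus=[BusRdX]  L0: P0=M P1=I  mem[L0]=10
3. P0: load  L2  bus=[BusRd]  L2: P0=E P1=I  mem[L2]=40
4. P0: store L2 := 12  bus=[-]  L2: P0=M P1=I  mem[L2]=40
5. P1: load  L2  bus=[BusRd]  L2: P0=O P1=S  mem[L2]=40
6. P1: store L2 := 47  bus=[BusUpgr,Flush]  L2: P0=I P1=M  mem[L2]=12
7. P0: load  L2  bus=[BusRd]  L2: P0=S P1=O  mem[L2]=12
8. P0: store L2 := 23  bus=[BusUpgr,Flush]  L2: P0=M P1=I  mem[L2]=47
9. P0: store L2 := 69  bus=[-]  L2: P0=M P1=I  mem[L2]=47

bus = BusRdX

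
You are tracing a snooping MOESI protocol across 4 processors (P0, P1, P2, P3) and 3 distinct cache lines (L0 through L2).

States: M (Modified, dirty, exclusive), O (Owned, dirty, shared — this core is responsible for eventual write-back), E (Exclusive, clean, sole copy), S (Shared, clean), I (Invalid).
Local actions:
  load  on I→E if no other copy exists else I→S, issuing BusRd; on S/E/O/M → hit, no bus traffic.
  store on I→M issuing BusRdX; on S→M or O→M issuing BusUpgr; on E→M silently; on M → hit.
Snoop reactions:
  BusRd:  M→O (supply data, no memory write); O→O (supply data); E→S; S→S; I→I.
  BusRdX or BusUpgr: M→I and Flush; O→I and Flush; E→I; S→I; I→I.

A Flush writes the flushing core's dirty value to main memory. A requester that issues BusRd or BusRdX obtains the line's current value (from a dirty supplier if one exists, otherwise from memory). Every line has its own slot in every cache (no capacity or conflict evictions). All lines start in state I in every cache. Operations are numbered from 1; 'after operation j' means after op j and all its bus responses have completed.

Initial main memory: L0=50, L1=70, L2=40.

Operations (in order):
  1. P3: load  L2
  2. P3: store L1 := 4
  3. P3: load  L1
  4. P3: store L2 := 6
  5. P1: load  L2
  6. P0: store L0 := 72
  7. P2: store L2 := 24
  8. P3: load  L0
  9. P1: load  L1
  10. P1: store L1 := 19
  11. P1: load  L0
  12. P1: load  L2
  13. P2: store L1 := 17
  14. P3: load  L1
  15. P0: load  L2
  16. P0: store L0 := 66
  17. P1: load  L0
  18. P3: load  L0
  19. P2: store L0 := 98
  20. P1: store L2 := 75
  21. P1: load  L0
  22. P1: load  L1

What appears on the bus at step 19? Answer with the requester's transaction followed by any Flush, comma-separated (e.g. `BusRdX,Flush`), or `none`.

bus = BusRdX,Flush

1. P3: load  L2  bus=[BusRd]  L2: P0=I P1=I P2=I P3=E  mem[L2]=40
2. P3: store L1 := 4  bus=[BusRdX]  L1: P0=I P1=I P2=I P3=M  mem[L1]=70
3. P3: load  L1  bus=[-]  L1: P0=I P1=I P2=I P3=M  mem[L1]=70
4. P3: store L2 := 6  bus=[-]  L2: P0=I P1=I P2=I P3=M  mem[L2]=40
5. P1: load  L2  bus=[BusRd]  L2: P0=I P1=S P2=I P3=O  mem[L2]=40
6. P0: store L0 := 72  bus=[BusRdX]  L0: P0=M P1=I P2=I P3=I  mem[L0]=50
7. P2: store L2 := 24  bus=[BusRdX,Flush]  L2: P0=I P1=I P2=M P3=I  mem[L2]=6
8. P3: load  L0  bus=[BusRd]  L0: P0=O P1=I P2=I P3=S  mem[L0]=50
9. P1: load  L1  bus=[BusRd]  L1: P0=I P1=S P2=I P3=O  mem[L1]=70
10. P1: store L1 := 19  bus=[BusUpgr,Flush]  L1: P0=I P1=M P2=I P3=I  mem[L1]=4
11. P1: load  L0  bus=[BusRd]  L0: P0=O P1=S P2=I P3=S  mem[L0]=50
12. P1: load  L2  bus=[BusRd]  L2: P0=I P1=S P2=O P3=I  mem[L2]=6
13. P2: store L1 := 17  bus=[BusRdX,Flush]  L1: P0=I P1=I P2=M P3=I  mem[L1]=19
14. P3: load  L1  bus=[BusRd]  L1: P0=I P1=I P2=O P3=S  mem[L1]=19
15. P0: load  L2  bus=[BusRd]  L2: P0=S P1=S P2=O P3=I  mem[L2]=6
16. P0: store L0 := 66  bus=[BusUpgr]  L0: P0=M P1=I P2=I P3=I  mem[L0]=50
17. P1: load  L0  bus=[BusRd]  L0: P0=O P1=S P2=I P3=I  mem[L0]=50
18. P3: load  L0  bus=[BusRd]  L0: P0=O P1=S P2=I P3=S  mem[L0]=50
19. P2: store L0 := 98  bus=[BusRdX,Flush]  L0: P0=I P1=I P2=M P3=I  mem[L0]=66
20. P1: store L2 := 75  bus=[BusUpgr,Flush]  L2: P0=I P1=M P2=I P3=I  mem[L2]=24
21. P1: load  L0  bus=[BusRd]  L0: P0=I P1=S P2=O P3=I  mem[L0]=66
22. P1: load  L1  bus=[BusRd]  L1: P0=I P1=S P2=O P3=S  mem[L1]=19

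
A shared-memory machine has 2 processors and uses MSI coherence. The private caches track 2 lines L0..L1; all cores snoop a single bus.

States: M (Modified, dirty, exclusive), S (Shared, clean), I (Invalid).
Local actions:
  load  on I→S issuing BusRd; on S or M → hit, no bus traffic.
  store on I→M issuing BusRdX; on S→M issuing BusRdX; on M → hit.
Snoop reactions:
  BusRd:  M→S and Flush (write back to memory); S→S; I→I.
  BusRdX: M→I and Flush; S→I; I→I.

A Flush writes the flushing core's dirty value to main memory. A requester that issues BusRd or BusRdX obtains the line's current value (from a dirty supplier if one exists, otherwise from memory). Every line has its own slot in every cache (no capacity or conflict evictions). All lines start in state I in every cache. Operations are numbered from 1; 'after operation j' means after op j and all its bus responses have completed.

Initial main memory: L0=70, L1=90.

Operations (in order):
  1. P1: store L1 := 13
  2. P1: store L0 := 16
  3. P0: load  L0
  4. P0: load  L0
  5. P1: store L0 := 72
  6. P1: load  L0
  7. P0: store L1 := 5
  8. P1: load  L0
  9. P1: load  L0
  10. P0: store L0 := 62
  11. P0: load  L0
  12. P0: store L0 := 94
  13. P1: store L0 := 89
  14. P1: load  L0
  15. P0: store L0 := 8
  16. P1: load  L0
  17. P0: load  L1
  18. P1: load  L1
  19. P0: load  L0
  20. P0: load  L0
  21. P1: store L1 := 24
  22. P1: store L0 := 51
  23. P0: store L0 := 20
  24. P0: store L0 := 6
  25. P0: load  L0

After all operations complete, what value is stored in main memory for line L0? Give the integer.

memory[L0] = 51

[1] P1: store L1 := 13 | P0:I, P1:M(13) | bus: BusRdX
[2] P1: store L0 := 16 | P0:I, P1:M(16) | bus: BusRdX
[3] P0: load  L0 | P0:S(16), P1:S(16) | bus: BusRd,Flush
[4] P0: load  L0 | P0:S(16), P1:S(16) | bus: none
[5] P1: store L0 := 72 | P0:I, P1:M(72) | bus: BusRdX
[6] P1: load  L0 | P0:I, P1:M(72) | bus: none
[7] P0: store L1 := 5 | P0:M(5), P1:I | bus: BusRdX,Flush
[8] P1: load  L0 | P0:I, P1:M(72) | bus: none
[9] P1: load  L0 | P0:I, P1:M(72) | bus: none
[10] P0: store L0 := 62 | P0:M(62), P1:I | bus: BusRdX,Flush
[11] P0: load  L0 | P0:M(62), P1:I | bus: none
[12] P0: store L0 := 94 | P0:M(94), P1:I | bus: none
[13] P1: store L0 := 89 | P0:I, P1:M(89) | bus: BusRdX,Flush
[14] P1: load  L0 | P0:I, P1:M(89) | bus: none
[15] P0: store L0 := 8 | P0:M(8), P1:I | bus: BusRdX,Flush
[16] P1: load  L0 | P0:S(8), P1:S(8) | bus: BusRd,Flush
[17] P0: load  L1 | P0:M(5), P1:I | bus: none
[18] P1: load  L1 | P0:S(5), P1:S(5) | bus: BusRd,Flush
[19] P0: load  L0 | P0:S(8), P1:S(8) | bus: none
[20] P0: load  L0 | P0:S(8), P1:S(8) | bus: none
[21] P1: store L1 := 24 | P0:I, P1:M(24) | bus: BusRdX
[22] P1: store L0 := 51 | P0:I, P1:M(51) | bus: BusRdX
[23] P0: store L0 := 20 | P0:M(20), P1:I | bus: BusRdX,Flush
[24] P0: store L0 := 6 | P0:M(6), P1:I | bus: none
[25] P0: load  L0 | P0:M(6), P1:I | bus: none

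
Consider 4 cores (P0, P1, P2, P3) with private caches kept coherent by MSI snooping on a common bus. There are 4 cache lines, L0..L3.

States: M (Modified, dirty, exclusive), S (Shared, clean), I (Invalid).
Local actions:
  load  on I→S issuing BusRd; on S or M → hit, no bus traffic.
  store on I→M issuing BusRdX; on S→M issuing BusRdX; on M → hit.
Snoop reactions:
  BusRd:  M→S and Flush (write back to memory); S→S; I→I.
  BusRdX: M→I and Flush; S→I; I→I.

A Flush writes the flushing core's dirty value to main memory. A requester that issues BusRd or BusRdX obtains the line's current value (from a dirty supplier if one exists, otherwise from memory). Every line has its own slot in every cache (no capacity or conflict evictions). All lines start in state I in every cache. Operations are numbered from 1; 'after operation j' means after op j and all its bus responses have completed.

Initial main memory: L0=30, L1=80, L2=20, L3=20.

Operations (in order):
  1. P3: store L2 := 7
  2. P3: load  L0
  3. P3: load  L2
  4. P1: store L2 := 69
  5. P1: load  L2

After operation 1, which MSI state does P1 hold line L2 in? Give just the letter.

[1] P3: store L2 := 7 | P0:I, P1:I, P2:I, P3:M(7) | bus: BusRdX
[2] P3: load  L0 | P0:I, P1:I, P2:I, P3:S(30) | bus: BusRd
[3] P3: load  L2 | P0:I, P1:I, P2:I, P3:M(7) | bus: none
[4] P1: store L2 := 69 | P0:I, P1:M(69), P2:I, P3:I | bus: BusRdX,Flush
[5] P1: load  L2 | P0:I, P1:M(69), P2:I, P3:I | bus: none

state = I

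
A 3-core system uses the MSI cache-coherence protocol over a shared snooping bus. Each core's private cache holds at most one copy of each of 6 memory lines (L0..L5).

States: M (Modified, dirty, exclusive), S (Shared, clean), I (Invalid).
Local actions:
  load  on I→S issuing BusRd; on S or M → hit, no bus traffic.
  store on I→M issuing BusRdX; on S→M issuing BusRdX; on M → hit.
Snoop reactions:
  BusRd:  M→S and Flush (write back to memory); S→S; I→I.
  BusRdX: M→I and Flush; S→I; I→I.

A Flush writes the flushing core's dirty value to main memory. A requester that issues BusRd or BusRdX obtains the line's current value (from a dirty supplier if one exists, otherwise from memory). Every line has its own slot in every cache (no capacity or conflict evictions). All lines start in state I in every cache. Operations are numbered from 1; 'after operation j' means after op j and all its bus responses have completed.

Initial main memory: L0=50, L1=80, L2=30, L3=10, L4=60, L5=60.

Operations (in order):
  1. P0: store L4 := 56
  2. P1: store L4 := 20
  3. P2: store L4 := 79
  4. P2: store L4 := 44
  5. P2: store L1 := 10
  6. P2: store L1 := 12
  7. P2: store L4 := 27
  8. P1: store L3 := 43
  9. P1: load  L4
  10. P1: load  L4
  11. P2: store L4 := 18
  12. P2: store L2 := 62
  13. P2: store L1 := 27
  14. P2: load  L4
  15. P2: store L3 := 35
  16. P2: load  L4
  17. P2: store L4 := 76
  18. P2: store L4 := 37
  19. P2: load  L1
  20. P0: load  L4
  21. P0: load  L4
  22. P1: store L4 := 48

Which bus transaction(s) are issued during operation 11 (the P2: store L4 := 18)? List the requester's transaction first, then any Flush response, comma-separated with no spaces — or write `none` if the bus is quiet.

bus = BusRdX

1. P0: store L4 := 56  bus=[BusRdX]  L4: P0=M P1=I P2=I  mem[L4]=60
2. P1: store L4 := 20  bus=[BusRdX,Flush]  L4: P0=I P1=M P2=I  mem[L4]=56
3. P2: store L4 := 79  bus=[BusRdX,Flush]  L4: P0=I P1=I P2=M  mem[L4]=20
4. P2: store L4 := 44  bus=[-]  L4: P0=I P1=I P2=M  mem[L4]=20
5. P2: store L1 := 10  bus=[BusRdX]  L1: P0=I P1=I P2=M  mem[L1]=80
6. P2: store L1 := 12  bus=[-]  L1: P0=I P1=I P2=M  mem[L1]=80
7. P2: store L4 := 27  bus=[-]  L4: P0=I P1=I P2=M  mem[L4]=20
8. P1: store L3 := 43  bus=[BusRdX]  L3: P0=I P1=M P2=I  mem[L3]=10
9. P1: load  L4  bus=[BusRd,Flush]  L4: P0=I P1=S P2=S  mem[L4]=27
10. P1: load  L4  bus=[-]  L4: P0=I P1=S P2=S  mem[L4]=27
11. P2: store L4 := 18  bus=[BusRdX]  L4: P0=I P1=I P2=M  mem[L4]=27
12. P2: store L2 := 62  bus=[BusRdX]  L2: P0=I P1=I P2=M  mem[L2]=30
13. P2: store L1 := 27  bus=[-]  L1: P0=I P1=I P2=M  mem[L1]=80
14. P2: load  L4  bus=[-]  L4: P0=I P1=I P2=M  mem[L4]=27
15. P2: store L3 := 35  bus=[BusRdX,Flush]  L3: P0=I P1=I P2=M  mem[L3]=43
16. P2: load  L4  bus=[-]  L4: P0=I P1=I P2=M  mem[L4]=27
17. P2: store L4 := 76  bus=[-]  L4: P0=I P1=I P2=M  mem[L4]=27
18. P2: store L4 := 37  bus=[-]  L4: P0=I P1=I P2=M  mem[L4]=27
19. P2: load  L1  bus=[-]  L1: P0=I P1=I P2=M  mem[L1]=80
20. P0: load  L4  bus=[BusRd,Flush]  L4: P0=S P1=I P2=S  mem[L4]=37
21. P0: load  L4  bus=[-]  L4: P0=S P1=I P2=S  mem[L4]=37
22. P1: store L4 := 48  bus=[BusRdX]  L4: P0=I P1=M P2=I  mem[L4]=37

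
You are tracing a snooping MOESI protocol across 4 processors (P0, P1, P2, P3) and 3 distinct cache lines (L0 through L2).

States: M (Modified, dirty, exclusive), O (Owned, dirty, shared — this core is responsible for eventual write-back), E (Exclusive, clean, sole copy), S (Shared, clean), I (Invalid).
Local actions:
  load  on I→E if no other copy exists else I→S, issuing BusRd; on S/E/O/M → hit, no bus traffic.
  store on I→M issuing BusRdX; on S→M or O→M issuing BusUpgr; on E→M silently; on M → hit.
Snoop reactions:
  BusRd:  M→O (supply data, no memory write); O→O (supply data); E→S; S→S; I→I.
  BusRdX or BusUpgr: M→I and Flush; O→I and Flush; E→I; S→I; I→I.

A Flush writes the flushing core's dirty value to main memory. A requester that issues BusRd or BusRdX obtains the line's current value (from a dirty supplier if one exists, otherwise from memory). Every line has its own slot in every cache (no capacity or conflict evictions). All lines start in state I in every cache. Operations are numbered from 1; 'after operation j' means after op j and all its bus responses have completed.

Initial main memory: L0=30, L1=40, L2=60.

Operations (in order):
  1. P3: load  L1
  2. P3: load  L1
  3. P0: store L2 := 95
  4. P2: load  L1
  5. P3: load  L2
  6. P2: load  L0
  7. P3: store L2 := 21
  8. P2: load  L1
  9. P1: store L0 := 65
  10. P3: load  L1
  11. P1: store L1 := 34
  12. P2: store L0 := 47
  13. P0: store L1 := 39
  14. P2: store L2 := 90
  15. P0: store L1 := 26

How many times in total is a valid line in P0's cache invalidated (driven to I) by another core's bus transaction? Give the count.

invalidations = 1

step 1: P3: load  L1  ⟶  IIIE  (L1)  txn=BusRd  M[L1]=40
step 2: P3: load  L1  ⟶  IIIE  (L1)  txn=∅  M[L1]=40
step 3: P0: store L2 := 95  ⟶  MIII  (L2)  txn=BusRdX  M[L2]=60
step 4: P2: load  L1  ⟶  IISS  (L1)  txn=BusRd  M[L1]=40
step 5: P3: load  L2  ⟶  OIIS  (L2)  txn=BusRd  M[L2]=60
step 6: P2: load  L0  ⟶  IIEI  (L0)  txn=BusRd  M[L0]=30
step 7: P3: store L2 := 21  ⟶  IIIM  (L2)  txn=BusUpgr+Flush  M[L2]=95
step 8: P2: load  L1  ⟶  IISS  (L1)  txn=∅  M[L1]=40
step 9: P1: store L0 := 65  ⟶  IMII  (L0)  txn=BusRdX  M[L0]=30
step 10: P3: load  L1  ⟶  IISS  (L1)  txn=∅  M[L1]=40
step 11: P1: store L1 := 34  ⟶  IMII  (L1)  txn=BusRdX  M[L1]=40
step 12: P2: store L0 := 47  ⟶  IIMI  (L0)  txn=BusRdX+Flush  M[L0]=65
step 13: P0: store L1 := 39  ⟶  MIII  (L1)  txn=BusRdX+Flush  M[L1]=34
step 14: P2: store L2 := 90  ⟶  IIMI  (L2)  txn=BusRdX+Flush  M[L2]=21
step 15: P0: store L1 := 26  ⟶  MIII  (L1)  txn=∅  M[L1]=34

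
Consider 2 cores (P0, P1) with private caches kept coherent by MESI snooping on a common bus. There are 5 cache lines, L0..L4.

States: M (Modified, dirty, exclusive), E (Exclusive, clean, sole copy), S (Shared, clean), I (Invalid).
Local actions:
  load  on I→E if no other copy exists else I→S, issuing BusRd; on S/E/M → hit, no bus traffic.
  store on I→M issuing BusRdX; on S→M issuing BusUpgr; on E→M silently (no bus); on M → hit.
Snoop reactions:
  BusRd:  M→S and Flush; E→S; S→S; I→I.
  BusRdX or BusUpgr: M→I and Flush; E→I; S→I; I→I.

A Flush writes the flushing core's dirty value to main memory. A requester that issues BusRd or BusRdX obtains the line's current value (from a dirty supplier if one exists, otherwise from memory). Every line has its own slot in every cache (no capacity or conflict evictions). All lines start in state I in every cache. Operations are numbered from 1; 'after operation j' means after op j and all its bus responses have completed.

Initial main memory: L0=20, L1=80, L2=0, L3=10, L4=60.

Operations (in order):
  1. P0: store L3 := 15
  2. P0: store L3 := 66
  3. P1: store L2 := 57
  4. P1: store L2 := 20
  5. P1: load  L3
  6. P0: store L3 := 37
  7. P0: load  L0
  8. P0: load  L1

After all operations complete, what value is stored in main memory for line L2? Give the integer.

memory[L2] = 0

step 1: P0: store L3 := 15  ⟶  MI  (L3)  txn=BusRdX  M[L3]=10
step 2: P0: store L3 := 66  ⟶  MI  (L3)  txn=∅  M[L3]=10
step 3: P1: store L2 := 57  ⟶  IM  (L2)  txn=BusRdX  M[L2]=0
step 4: P1: store L2 := 20  ⟶  IM  (L2)  txn=∅  M[L2]=0
step 5: P1: load  L3  ⟶  SS  (L3)  txn=BusRd+Flush  M[L3]=66
step 6: P0: store L3 := 37  ⟶  MI  (L3)  txn=BusUpgr  M[L3]=66
step 7: P0: load  L0  ⟶  EI  (L0)  txn=BusRd  M[L0]=20
step 8: P0: load  L1  ⟶  EI  (L1)  txn=BusRd  M[L1]=80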